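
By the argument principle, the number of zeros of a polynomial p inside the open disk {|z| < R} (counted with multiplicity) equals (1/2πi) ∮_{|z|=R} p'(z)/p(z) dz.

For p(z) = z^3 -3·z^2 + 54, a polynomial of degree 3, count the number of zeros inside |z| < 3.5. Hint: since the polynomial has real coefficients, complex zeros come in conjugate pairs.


The zeros of p are: (3 + 3i), (3 - 3i), -3.
Their magnitudes are: 4.243, 4.243, 3.
Zeros with |z| < R = 3.5: -3.
Count = 1.
By the argument principle, (1/2πi) ∮_{|z|=R} p'(z)/p(z) dz equals exactly this count.

Number of zeros inside |z| < 3.5: 1.


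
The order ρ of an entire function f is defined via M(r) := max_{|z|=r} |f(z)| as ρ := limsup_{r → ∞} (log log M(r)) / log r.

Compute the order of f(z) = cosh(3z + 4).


cosh(w) is a linear combination of e^{iw} and e^{−iw} (or e^w, e^{−w} in the hyperbolic case), so |cosh(w)| ≤ e^{|w|}. With w = 3z + 4, |w| ≤ 3|z| + 4 = 3r + 4 on |z| = r, giving M(r) ≤ e^{3r + 4}, so ρ ≤ 1. On a suitable ray (z = it for sin/cos; z = t for sinh/cosh, t real → ∞), |cosh(3z + 4)| grows like e^{3|t|}/2, so ρ ≥ 1. Hence ρ = 1.
Therefore ρ = 1.

Order ρ = 1.


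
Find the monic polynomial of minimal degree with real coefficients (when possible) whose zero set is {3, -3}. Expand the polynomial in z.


The polynomial is p(z) = ∏_{α ∈ S} (z − α), where S = {3, -3}.
Expanding the product yields: p(z) = z^2 -9.
The resulting polynomial has degree 2 and real coefficients as required.

p(z) = z^2 -9.


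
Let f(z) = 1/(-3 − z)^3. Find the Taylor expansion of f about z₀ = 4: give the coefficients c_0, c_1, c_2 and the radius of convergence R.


Let w = z − z₀, so z = z₀ + w.
Then -3 − z = -3 − (z₀ + w) = (-3 − z₀) − w = -7 − w.
f(z) = 1/(-7 − w)^3 = (1/(-7)^3) · (1 − w/(-7))^{−3}.
By the binomial series (1−u)^{−3} = Σ_{n≥0} C(n+2, 2) u^n for |u|<1, with u = w/(-7):
  c_n = C(n+2, 2) / (-7)^(n+3).
  c_0 = 1/(-7)^3 = -1/343.
  c_1 = 3/(-7)^4 = 3/2401.
  c_2 = 6/(-7)^5 = -6/16807.
The series is valid for |w/d| < 1, i.e. |z − z₀| < |d|.
Radius of convergence: R = |-3 − z₀| = |-7| = 7 (distance from z₀ to the singularity z = -3).

c_0 = -1/343, c_1 = 3/2401, c_2 = -6/16807; R = 7.


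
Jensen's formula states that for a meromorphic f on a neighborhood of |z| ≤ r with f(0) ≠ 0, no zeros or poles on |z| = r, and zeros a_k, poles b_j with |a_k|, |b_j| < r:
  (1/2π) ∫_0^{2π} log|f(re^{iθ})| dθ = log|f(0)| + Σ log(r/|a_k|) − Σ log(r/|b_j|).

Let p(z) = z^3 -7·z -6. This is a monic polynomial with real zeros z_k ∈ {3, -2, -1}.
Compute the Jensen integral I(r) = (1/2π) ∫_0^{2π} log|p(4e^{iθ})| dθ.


Zeros: -2, -1, 3; r = 4.
Inside |z| < r: -2, -1, 3. Outside (|z| ≥ r): ∅.
p(0) = -6, so log|p(0)| = log(6) = 1.7918.
Apply Jensen: I(r) = log|p(0)| + Σ_k log(r/|z_k|), summed over zeros inside |z| < r.
  log(r/|z_k|) for z_k = 3: log(4/3) = 0.2877
  log(r/|z_k|) for z_k = -2: log(4/2) = 0.6931
  log(r/|z_k|) for z_k = -1: log(4/1) = 1.3863
Sum over inside zeros: 2.3671.
I(r) = log|p(0)| + (inside sum) = 1.7918 + 2.3671 = 4.1589.
Closed form (all zeros inside, monic): I(r) = n·log(r) = 3·log(4) = 4.1589. ✓

I(r) ≈ 4.1589.


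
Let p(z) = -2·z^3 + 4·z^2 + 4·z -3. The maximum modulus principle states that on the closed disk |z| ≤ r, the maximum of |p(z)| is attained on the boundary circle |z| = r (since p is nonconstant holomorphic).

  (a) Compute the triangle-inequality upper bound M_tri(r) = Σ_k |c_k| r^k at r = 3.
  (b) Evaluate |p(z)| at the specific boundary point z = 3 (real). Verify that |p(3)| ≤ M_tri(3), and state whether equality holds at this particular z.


Coefficients: c_0 = -3, c_1 = 4, c_2 = 4, c_3 = -2. Radius r = 3.
Part (a). Triangle bound: M_tri(r) = Σ_k |c_k| r^k
  = |-3|·3^0 + |4|·3^1 + |4|·3^2 + |-2|·3^3
  = 3 + 12 + 36 + 54 = 105.
This bounds M(r) := max_{|z|=r} |p(z)| from above; equality holds iff all terms c_k z^k can be made to align in phase at a single z on |z|=r.
Part (b). At z = 3 (real, on the circle |z| = r):
  p(3) = (-3)·3^0 + (4)·3^1 + (4)·3^2 + (-2)·3^3 = -9.
  |p(3)| = 9.
Check: |p(3)| = 9 ≤ 105 = M_tri(3). ✓ Equality does not hold at z = 3 (the coefficients have mixed signs, so the terms do not all align in phase there).

M_tri(3) = 105; |p(3)| = 9; equality at z=3: no.


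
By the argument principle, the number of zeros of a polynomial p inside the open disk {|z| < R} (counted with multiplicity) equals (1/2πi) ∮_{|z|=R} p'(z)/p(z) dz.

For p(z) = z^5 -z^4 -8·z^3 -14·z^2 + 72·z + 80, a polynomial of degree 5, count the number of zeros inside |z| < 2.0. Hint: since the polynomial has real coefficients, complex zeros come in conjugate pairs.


The zeros of p are: (-2 + 2i), (-2 - 2i), (3 + 1i), (3 - 1i), -1.
Their magnitudes are: 2.828, 2.828, 3.162, 3.162, 1.
Zeros with |z| < R = 2.0: -1.
Count = 1.
By the argument principle, (1/2πi) ∮_{|z|=R} p'(z)/p(z) dz equals exactly this count.

Number of zeros inside |z| < 2.0: 1.


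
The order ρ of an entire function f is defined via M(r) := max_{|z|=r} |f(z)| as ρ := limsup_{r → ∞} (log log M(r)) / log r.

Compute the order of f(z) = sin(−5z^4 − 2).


Write sin(w) = (e^{iw} ± e^{−iw})/(2 or 2i), so |sin(w)| ≤ e^{|w|}. With w = −5z^4 − 2, |w| ≤ 5r^4 + 2 on |z|=r, giving M(r) ≤ e^{5r^4 + 2} and ρ ≤ 4. For the lower bound, choose z on |z|=r with -5z^4 purely imaginary of modulus 5r^4; then |sin(−5z^4 − 2)| grows like e^{5r^4}/2, so ρ ≥ 4. Hence ρ = 4.
Therefore ρ = 4.

Order ρ = 4.


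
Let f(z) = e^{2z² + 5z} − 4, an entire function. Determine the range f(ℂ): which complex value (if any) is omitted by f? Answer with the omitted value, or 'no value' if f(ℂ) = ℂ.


Little Picard bounds the complement of f(ℂ) to at most one point.
The exponent g(z) = 2z² + 5z is a nonconstant polynomial, hence surjective onto ℂ. So e^{g(z)} takes every value in {e^w : w ∈ ℂ} = ℂ ∖ {0}. Adding -4 shifts the range to ℂ ∖ {-4}. f omits exactly -4.

Omitted value: -4.


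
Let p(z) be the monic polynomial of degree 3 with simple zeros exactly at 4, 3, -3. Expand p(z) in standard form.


The polynomial is p(z) = ∏_{α ∈ S} (z − α), where S = {4, 3, -3}.
Expanding the product yields: p(z) = z^3 -4·z^2 -9·z + 36.
The resulting polynomial has degree 3 and real coefficients as required.

p(z) = z^3 -4·z^2 -9·z + 36.


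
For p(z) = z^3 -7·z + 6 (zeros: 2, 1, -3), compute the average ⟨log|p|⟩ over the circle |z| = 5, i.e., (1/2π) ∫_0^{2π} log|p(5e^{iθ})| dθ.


Zeros: -3, 1, 2; r = 5.
Inside |z| < r: -3, 1, 2. Outside (|z| ≥ r): ∅.
p(0) = 6, so log|p(0)| = log(6) = 1.7918.
Apply Jensen: I(r) = log|p(0)| + Σ_k log(r/|z_k|), summed over zeros inside |z| < r.
  log(r/|z_k|) for z_k = 2: log(5/2) = 0.9163
  log(r/|z_k|) for z_k = 1: log(5/1) = 1.6094
  log(r/|z_k|) for z_k = -3: log(5/3) = 0.5108
Sum over inside zeros: 3.0366.
I(r) = log|p(0)| + (inside sum) = 1.7918 + 3.0366 = 4.8283.
Closed form (all zeros inside, monic): I(r) = n·log(r) = 3·log(5) = 4.8283. ✓

I(r) ≈ 4.8283.


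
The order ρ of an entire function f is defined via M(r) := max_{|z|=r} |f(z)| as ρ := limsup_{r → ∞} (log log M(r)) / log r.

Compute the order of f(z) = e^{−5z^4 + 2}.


|e^{−5z^4 + 2}| = e^{Re(-5·z^4) + 2} ≤ e^{5|z|^4 + 2} = e^{5r^4 + 2} on |z| = r, so ρ ≤ 4. Choosing z on |z|=r so that -5·z^4 is real positive (always possible by picking arg z appropriately) gives |f(z)| = e^{5r^4 + 2}, matching the bound. The additive constant 2 does not affect log log M(r) ~ 4·log r. Hence ρ = 4.
Therefore ρ = 4.

Order ρ = 4.


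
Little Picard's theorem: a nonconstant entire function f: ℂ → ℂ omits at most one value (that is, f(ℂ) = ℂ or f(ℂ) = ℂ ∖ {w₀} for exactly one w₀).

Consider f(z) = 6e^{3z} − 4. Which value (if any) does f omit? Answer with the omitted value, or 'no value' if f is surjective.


Little Picard bounds the complement of f(ℂ) to at most one point.
e^{3z} is never zero on ℂ, so 6·e^{3z} takes every value in ℂ ∖ {0}. Adding -4 shifts the range to ℂ ∖ {-4}. Thus f omits exactly the value -4.

Omitted value: -4.


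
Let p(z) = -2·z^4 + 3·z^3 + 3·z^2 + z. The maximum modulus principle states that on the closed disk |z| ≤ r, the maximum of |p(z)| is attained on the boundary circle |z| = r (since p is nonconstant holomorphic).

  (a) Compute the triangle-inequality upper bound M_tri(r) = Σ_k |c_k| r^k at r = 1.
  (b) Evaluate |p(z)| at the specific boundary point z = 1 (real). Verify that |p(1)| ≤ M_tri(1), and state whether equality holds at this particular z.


Coefficients: c_0 = 0, c_1 = 1, c_2 = 3, c_3 = 3, c_4 = -2. Radius r = 1.
Part (a). Triangle bound: M_tri(r) = Σ_k |c_k| r^k
  = |0|·1^0 + |1|·1^1 + |3|·1^2 + |3|·1^3 + |-2|·1^4
  = 0 + 1 + 3 + 3 + 2 = 9.
This bounds M(r) := max_{|z|=r} |p(z)| from above; equality holds iff all terms c_k z^k can be made to align in phase at a single z on |z|=r.
Part (b). At z = 1 (real, on the circle |z| = r):
  p(1) = (0)·1^0 + (1)·1^1 + (3)·1^2 + (3)·1^3 + (-2)·1^4 = 5.
  |p(1)| = 5.
Check: |p(1)| = 5 ≤ 9 = M_tri(1). ✓ Equality does not hold at z = 1 (the coefficients have mixed signs, so the terms do not all align in phase there).

M_tri(1) = 9; |p(1)| = 5; equality at z=1: no.


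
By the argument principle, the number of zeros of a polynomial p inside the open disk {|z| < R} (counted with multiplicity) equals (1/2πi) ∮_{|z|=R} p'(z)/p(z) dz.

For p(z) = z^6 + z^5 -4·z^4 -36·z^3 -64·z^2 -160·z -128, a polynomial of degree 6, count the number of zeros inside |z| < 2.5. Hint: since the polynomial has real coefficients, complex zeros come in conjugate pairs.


The zeros of p are: (-2 + 2i), (-2 - 2i), (0 + 2i), (0 - 2i), -1, 4.
Their magnitudes are: 2.828, 2.828, 2, 2, 1, 4.
Zeros with |z| < R = 2.5: (0 + 2i), (0 - 2i), -1.
Count = 3.
By the argument principle, (1/2πi) ∮_{|z|=R} p'(z)/p(z) dz equals exactly this count.

Number of zeros inside |z| < 2.5: 3.


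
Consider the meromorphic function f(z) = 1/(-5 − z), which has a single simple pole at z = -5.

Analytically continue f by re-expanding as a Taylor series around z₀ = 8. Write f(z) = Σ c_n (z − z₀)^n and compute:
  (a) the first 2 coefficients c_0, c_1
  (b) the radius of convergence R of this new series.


Let w = z − z₀, so z = z₀ + w.
Then -5 − z = -5 − (z₀ + w) = (-5 − z₀) − w = -13 − w.
f(z) = 1/(-13 − w) = (1/(-13)) · 1/(1 − w/(-13)) = Σ_{n≥0} w^n / (-13)^(n+1).
So c_n = 1/(-13)^(n+1):
  c_0 = 1/(-13)^1 = -1/13.
  c_1 = 1/(-13)^2 = 1/169.
The series is valid for |w/d| < 1, i.e. |z − z₀| < |d|.
Radius of convergence: R = |-5 − z₀| = |-13| = 13 (distance from z₀ to the singularity z = -5).

c_0 = -1/13, c_1 = 1/169; R = 13.


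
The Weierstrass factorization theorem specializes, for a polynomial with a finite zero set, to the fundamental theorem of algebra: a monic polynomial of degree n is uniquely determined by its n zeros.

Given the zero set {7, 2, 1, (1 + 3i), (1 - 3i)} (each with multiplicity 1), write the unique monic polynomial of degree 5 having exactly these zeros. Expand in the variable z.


The polynomial is p(z) = ∏_{α ∈ S} (z − α), where S = {7, 2, 1, (1 + 3i), (1 - 3i)}.
Expanding the product yields: p(z) = z^5 -12·z^4 + 53·z^3 -160·z^2 + 258·z -140.
Note conjugate pairs combine to real quadratics: (z − (1+3i))(z − (1−3i)) = z² − 2z + 10.
The resulting polynomial has degree 5 and real coefficients as required.

p(z) = z^5 -12·z^4 + 53·z^3 -160·z^2 + 258·z -140.


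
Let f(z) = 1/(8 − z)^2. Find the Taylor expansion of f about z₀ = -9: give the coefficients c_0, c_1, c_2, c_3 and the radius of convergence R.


Let w = z − z₀, so z = z₀ + w.
Then 8 − z = 8 − (z₀ + w) = (8 − z₀) − w = 17 − w.
f(z) = 1/(17 − w)^2 = (1/(17)^2) · (1 − w/(17))^{−2}.
By the binomial series (1−u)^{−2} = Σ_{n≥0} C(n+1, 1) u^n for |u|<1, with u = w/(17):
  c_n = C(n+1, 1) / (17)^(n+2).
  c_0 = 1/(17)^2 = 1/289.
  c_1 = 2/(17)^3 = 2/4913.
  c_2 = 3/(17)^4 = 3/83521.
  c_3 = 4/(17)^5 = 4/1419857.
The series is valid for |w/d| < 1, i.e. |z − z₀| < |d|.
Radius of convergence: R = |8 − z₀| = |17| = 17 (distance from z₀ to the singularity z = 8).

c_0 = 1/289, c_1 = 2/4913, c_2 = 3/83521, c_3 = 4/1419857; R = 17.


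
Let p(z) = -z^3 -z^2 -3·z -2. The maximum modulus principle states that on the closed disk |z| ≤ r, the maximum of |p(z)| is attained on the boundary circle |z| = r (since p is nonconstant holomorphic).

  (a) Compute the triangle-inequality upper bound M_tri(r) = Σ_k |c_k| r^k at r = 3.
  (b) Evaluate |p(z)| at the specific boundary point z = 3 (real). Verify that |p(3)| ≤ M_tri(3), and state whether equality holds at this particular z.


Coefficients: c_0 = -2, c_1 = -3, c_2 = -1, c_3 = -1. Radius r = 3.
Part (a). Triangle bound: M_tri(r) = Σ_k |c_k| r^k
  = |-2|·3^0 + |-3|·3^1 + |-1|·3^2 + |-1|·3^3
  = 2 + 9 + 9 + 27 = 47.
This bounds M(r) := max_{|z|=r} |p(z)| from above; equality holds iff all terms c_k z^k can be made to align in phase at a single z on |z|=r.
Part (b). At z = 3 (real, on the circle |z| = r):
  p(3) = (-2)·3^0 + (-3)·3^1 + (-1)·3^2 + (-1)·3^3 = -47.
  |p(3)| = 47.
Since all nonzero coefficients share the same sign, |p(3)| = 47 = M_tri(3); the triangle bound is attained at z = 3, so in fact M(r) = 47.

M_tri(3) = 47; |p(3)| = 47; equality at z=3: yes.


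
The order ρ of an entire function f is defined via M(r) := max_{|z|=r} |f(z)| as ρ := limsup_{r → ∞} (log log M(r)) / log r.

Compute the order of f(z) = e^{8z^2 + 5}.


|e^{8z^2 + 5}| = e^{Re(8·z^2) + 5} ≤ e^{8|z|^2 + 5} = e^{8r^2 + 5} on |z| = r, so ρ ≤ 2. Choosing z on |z|=r so that 8·z^2 is real positive (always possible by picking arg z appropriately) gives |f(z)| = e^{8r^2 + 5}, matching the bound. The additive constant 5 does not affect log log M(r) ~ 2·log r. Hence ρ = 2.
Therefore ρ = 2.

Order ρ = 2.


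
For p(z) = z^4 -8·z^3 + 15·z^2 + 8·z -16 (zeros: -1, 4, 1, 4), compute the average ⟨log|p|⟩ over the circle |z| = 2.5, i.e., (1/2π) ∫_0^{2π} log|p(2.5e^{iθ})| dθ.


Zeros: -1, 1, 4, 4; r = 2.5.
Inside |z| < r: -1, 1. Outside (|z| ≥ r): 4, 4.
p(0) = -16, so log|p(0)| = log(16) = 2.7726.
Apply Jensen: I(r) = log|p(0)| + Σ_k log(r/|z_k|), summed over zeros inside |z| < r.
  log(r/|z_k|) for z_k = -1: log(2.5/1) = 0.9163
  log(r/|z_k|) for z_k = 1: log(2.5/1) = 0.9163
  Outside zeros (4, 4) contribute nothing to the Jensen sum.
Sum over inside zeros: 1.8326.
I(r) = log|p(0)| + (inside sum) = 2.7726 + 1.8326 = 4.6052.
Note: since some zeros are outside |z| ≤ r, the simplified n·log(r) form does NOT apply — only the inside zeros contribute.

I(r) ≈ 4.6052.


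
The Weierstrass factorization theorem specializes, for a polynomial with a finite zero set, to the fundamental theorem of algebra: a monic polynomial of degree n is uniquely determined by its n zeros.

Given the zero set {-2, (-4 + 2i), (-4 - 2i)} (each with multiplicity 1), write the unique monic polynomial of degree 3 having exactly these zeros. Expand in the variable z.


The polynomial is p(z) = ∏_{α ∈ S} (z − α), where S = {-2, (-4 + 2i), (-4 - 2i)}.
Expanding the product yields: p(z) = z^3 + 10·z^2 + 36·z + 40.
Note conjugate pairs combine to real quadratics: (z − (-4+2i))(z − (-4−2i)) = z² + 8z + 20.
The resulting polynomial has degree 3 and real coefficients as required.

p(z) = z^3 + 10·z^2 + 36·z + 40.


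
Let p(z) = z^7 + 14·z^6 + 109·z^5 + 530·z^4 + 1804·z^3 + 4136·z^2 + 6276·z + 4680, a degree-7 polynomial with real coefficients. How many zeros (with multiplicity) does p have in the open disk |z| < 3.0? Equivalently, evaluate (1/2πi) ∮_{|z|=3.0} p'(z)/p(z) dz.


The zeros of p are: -2, (-2 + 3i), (-2 - 3i), (-3 + 3i), (-3 - 3i), (-1 + 3i), (-1 - 3i).
Their magnitudes are: 2, 3.606, 3.606, 4.243, 4.243, 3.162, 3.162.
Zeros with |z| < R = 3.0: -2.
Count = 1.
By the argument principle, (1/2πi) ∮_{|z|=R} p'(z)/p(z) dz equals exactly this count.

Number of zeros inside |z| < 3.0: 1.


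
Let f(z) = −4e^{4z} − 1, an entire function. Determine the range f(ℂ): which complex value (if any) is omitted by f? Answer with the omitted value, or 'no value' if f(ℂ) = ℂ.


Little Picard bounds the complement of f(ℂ) to at most one point.
e^{4z} is never zero on ℂ, so -4·e^{4z} takes every value in ℂ ∖ {0}. Adding -1 shifts the range to ℂ ∖ {-1}. Thus f omits exactly the value -1.

Omitted value: -1.


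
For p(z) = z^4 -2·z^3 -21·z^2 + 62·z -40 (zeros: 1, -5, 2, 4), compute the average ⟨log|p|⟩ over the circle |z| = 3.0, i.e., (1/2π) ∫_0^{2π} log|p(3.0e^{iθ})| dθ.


Zeros: -5, 1, 2, 4; r = 3.0.
Inside |z| < r: 1, 2. Outside (|z| ≥ r): -5, 4.
p(0) = -40, so log|p(0)| = log(40) = 3.6889.
Apply Jensen: I(r) = log|p(0)| + Σ_k log(r/|z_k|), summed over zeros inside |z| < r.
  log(r/|z_k|) for z_k = 1: log(3.0/1) = 1.0986
  log(r/|z_k|) for z_k = 2: log(3.0/2) = 0.4055
  Outside zeros (-5, 4) contribute nothing to the Jensen sum.
Sum over inside zeros: 1.5041.
I(r) = log|p(0)| + (inside sum) = 3.6889 + 1.5041 = 5.1930.
Note: since some zeros are outside |z| ≤ r, the simplified n·log(r) form does NOT apply — only the inside zeros contribute.

I(r) ≈ 5.1930.


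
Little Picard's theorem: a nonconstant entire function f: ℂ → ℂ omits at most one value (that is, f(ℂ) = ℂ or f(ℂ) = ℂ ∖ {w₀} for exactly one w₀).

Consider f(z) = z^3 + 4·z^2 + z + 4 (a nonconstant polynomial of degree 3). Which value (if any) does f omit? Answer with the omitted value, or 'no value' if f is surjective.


Little Picard bounds the complement of f(ℂ) to at most one point.
For every w ∈ ℂ, the equation p(z) − w = 0 is a nonconstant polynomial in z and hence has at least one root by the fundamental theorem of algebra. So p is surjective onto ℂ, omitting no value.

Omitted value: no value.


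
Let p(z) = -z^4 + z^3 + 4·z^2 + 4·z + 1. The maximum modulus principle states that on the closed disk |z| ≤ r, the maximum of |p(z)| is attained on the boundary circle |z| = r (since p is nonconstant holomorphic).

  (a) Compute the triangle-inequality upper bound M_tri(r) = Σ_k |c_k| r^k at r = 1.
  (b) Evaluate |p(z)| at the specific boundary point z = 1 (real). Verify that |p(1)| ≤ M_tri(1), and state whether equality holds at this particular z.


Coefficients: c_0 = 1, c_1 = 4, c_2 = 4, c_3 = 1, c_4 = -1. Radius r = 1.
Part (a). Triangle bound: M_tri(r) = Σ_k |c_k| r^k
  = |1|·1^0 + |4|·1^1 + |4|·1^2 + |1|·1^3 + |-1|·1^4
  = 1 + 4 + 4 + 1 + 1 = 11.
This bounds M(r) := max_{|z|=r} |p(z)| from above; equality holds iff all terms c_k z^k can be made to align in phase at a single z on |z|=r.
Part (b). At z = 1 (real, on the circle |z| = r):
  p(1) = (1)·1^0 + (4)·1^1 + (4)·1^2 + (1)·1^3 + (-1)·1^4 = 9.
  |p(1)| = 9.
Check: |p(1)| = 9 ≤ 11 = M_tri(1). ✓ Equality does not hold at z = 1 (the coefficients have mixed signs, so the terms do not all align in phase there).

M_tri(1) = 11; |p(1)| = 9; equality at z=1: no.


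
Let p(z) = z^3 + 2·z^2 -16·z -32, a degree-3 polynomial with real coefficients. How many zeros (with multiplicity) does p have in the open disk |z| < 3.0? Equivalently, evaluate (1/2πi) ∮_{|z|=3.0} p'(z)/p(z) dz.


The zeros of p are: -2, -4, 4.
Their magnitudes are: 2, 4, 4.
Zeros with |z| < R = 3.0: -2.
Count = 1.
By the argument principle, (1/2πi) ∮_{|z|=R} p'(z)/p(z) dz equals exactly this count.

Number of zeros inside |z| < 3.0: 1.


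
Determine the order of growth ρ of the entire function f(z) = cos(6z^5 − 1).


Write cos(w) = (e^{iw} ± e^{−iw})/(2 or 2i), so |cos(w)| ≤ e^{|w|}. With w = 6z^5 − 1, |w| ≤ 6r^5 + 1 on |z|=r, giving M(r) ≤ e^{6r^5 + 1} and ρ ≤ 5. For the lower bound, choose z on |z|=r with 6z^5 purely imaginary of modulus 6r^5; then |cos(6z^5 − 1)| grows like e^{6r^5}/2, so ρ ≥ 5. Hence ρ = 5.
Therefore ρ = 5.

Order ρ = 5.


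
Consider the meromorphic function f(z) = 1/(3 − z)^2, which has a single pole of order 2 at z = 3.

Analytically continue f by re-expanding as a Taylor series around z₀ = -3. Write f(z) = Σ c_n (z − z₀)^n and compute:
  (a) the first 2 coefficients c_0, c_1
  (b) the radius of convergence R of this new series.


Let w = z − z₀, so z = z₀ + w.
Then 3 − z = 3 − (z₀ + w) = (3 − z₀) − w = 6 − w.
f(z) = 1/(6 − w)^2 = (1/(6)^2) · (1 − w/(6))^{−2}.
By the binomial series (1−u)^{−2} = Σ_{n≥0} C(n+1, 1) u^n for |u|<1, with u = w/(6):
  c_n = C(n+1, 1) / (6)^(n+2).
  c_0 = 1/(6)^2 = 1/36.
  c_1 = 2/(6)^3 = 1/108.
The series is valid for |w/d| < 1, i.e. |z − z₀| < |d|.
Radius of convergence: R = |3 − z₀| = |6| = 6 (distance from z₀ to the singularity z = 3).

c_0 = 1/36, c_1 = 1/108; R = 6.


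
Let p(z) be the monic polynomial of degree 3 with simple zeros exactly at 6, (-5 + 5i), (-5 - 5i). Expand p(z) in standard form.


The polynomial is p(z) = ∏_{α ∈ S} (z − α), where S = {6, (-5 + 5i), (-5 - 5i)}.
Expanding the product yields: p(z) = z^3 + 4·z^2 -10·z -300.
Note conjugate pairs combine to real quadratics: (z − (-5+5i))(z − (-5−5i)) = z² + 10z + 50.
The resulting polynomial has degree 3 and real coefficients as required.

p(z) = z^3 + 4·z^2 -10·z -300.


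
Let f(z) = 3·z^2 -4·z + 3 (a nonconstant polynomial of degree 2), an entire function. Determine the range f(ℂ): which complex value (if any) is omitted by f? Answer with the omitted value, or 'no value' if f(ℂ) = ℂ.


Little Picard bounds the complement of f(ℂ) to at most one point.
For every w ∈ ℂ, the equation p(z) − w = 0 is a nonconstant polynomial in z and hence has at least one root by the fundamental theorem of algebra. So p is surjective onto ℂ, omitting no value.

Omitted value: no value.


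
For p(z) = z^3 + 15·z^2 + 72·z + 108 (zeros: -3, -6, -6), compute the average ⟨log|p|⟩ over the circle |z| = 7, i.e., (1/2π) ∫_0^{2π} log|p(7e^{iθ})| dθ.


Zeros: -6, -6, -3; r = 7.
Inside |z| < r: -6, -6, -3. Outside (|z| ≥ r): ∅.
p(0) = 108, so log|p(0)| = log(108) = 4.6821.
Apply Jensen: I(r) = log|p(0)| + Σ_k log(r/|z_k|), summed over zeros inside |z| < r.
  log(r/|z_k|) for z_k = -3: log(7/3) = 0.8473
  log(r/|z_k|) for z_k = -6: log(7/6) = 0.1542
  log(r/|z_k|) for z_k = -6: log(7/6) = 0.1542
Sum over inside zeros: 1.1556.
I(r) = log|p(0)| + (inside sum) = 4.6821 + 1.1556 = 5.8377.
Closed form (all zeros inside, monic): I(r) = n·log(r) = 3·log(7) = 5.8377. ✓

I(r) ≈ 5.8377.


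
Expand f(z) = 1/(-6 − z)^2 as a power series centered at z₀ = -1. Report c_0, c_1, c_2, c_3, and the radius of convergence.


Let w = z − z₀, so z = z₀ + w.
Then -6 − z = -6 − (z₀ + w) = (-6 − z₀) − w = -5 − w.
f(z) = 1/(-5 − w)^2 = (1/(-5)^2) · (1 − w/(-5))^{−2}.
By the binomial series (1−u)^{−2} = Σ_{n≥0} C(n+1, 1) u^n for |u|<1, with u = w/(-5):
  c_n = C(n+1, 1) / (-5)^(n+2).
  c_0 = 1/(-5)^2 = 1/25.
  c_1 = 2/(-5)^3 = -2/125.
  c_2 = 3/(-5)^4 = 3/625.
  c_3 = 4/(-5)^5 = -4/3125.
The series is valid for |w/d| < 1, i.e. |z − z₀| < |d|.
Radius of convergence: R = |-6 − z₀| = |-5| = 5 (distance from z₀ to the singularity z = -6).

c_0 = 1/25, c_1 = -2/125, c_2 = 3/625, c_3 = -4/3125; R = 5.


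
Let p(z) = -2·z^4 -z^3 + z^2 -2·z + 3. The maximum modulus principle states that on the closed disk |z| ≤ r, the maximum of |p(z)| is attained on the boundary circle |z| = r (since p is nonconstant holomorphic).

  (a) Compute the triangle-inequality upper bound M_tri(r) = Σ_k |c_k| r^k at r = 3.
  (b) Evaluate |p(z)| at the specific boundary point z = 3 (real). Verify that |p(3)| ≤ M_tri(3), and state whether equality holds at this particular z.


Coefficients: c_0 = 3, c_1 = -2, c_2 = 1, c_3 = -1, c_4 = -2. Radius r = 3.
Part (a). Triangle bound: M_tri(r) = Σ_k |c_k| r^k
  = |3|·3^0 + |-2|·3^1 + |1|·3^2 + |-1|·3^3 + |-2|·3^4
  = 3 + 6 + 9 + 27 + 162 = 207.
This bounds M(r) := max_{|z|=r} |p(z)| from above; equality holds iff all terms c_k z^k can be made to align in phase at a single z on |z|=r.
Part (b). At z = 3 (real, on the circle |z| = r):
  p(3) = (3)·3^0 + (-2)·3^1 + (1)·3^2 + (-1)·3^3 + (-2)·3^4 = -183.
  |p(3)| = 183.
Check: |p(3)| = 183 ≤ 207 = M_tri(3). ✓ Equality does not hold at z = 3 (the coefficients have mixed signs, so the terms do not all align in phase there).

M_tri(3) = 207; |p(3)| = 183; equality at z=3: no.


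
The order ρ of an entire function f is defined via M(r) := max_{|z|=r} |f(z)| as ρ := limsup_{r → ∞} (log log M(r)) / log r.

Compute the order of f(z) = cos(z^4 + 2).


Write cos(w) = (e^{iw} ± e^{−iw})/(2 or 2i), so |cos(w)| ≤ e^{|w|}. With w = z^4 + 2, |w| ≤ 1r^4 + 2 on |z|=r, giving M(r) ≤ e^{1r^4 + 2} and ρ ≤ 4. For the lower bound, choose z on |z|=r with 1z^4 purely imaginary of modulus 1r^4; then |cos(z^4 + 2)| grows like e^{1r^4}/2, so ρ ≥ 4. Hence ρ = 4.
Therefore ρ = 4.

Order ρ = 4.


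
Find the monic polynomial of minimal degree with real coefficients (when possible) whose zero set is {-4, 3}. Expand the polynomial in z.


The polynomial is p(z) = ∏_{α ∈ S} (z − α), where S = {-4, 3}.
Expanding the product yields: p(z) = z^2 + z -12.
The resulting polynomial has degree 2 and real coefficients as required.

p(z) = z^2 + z -12.


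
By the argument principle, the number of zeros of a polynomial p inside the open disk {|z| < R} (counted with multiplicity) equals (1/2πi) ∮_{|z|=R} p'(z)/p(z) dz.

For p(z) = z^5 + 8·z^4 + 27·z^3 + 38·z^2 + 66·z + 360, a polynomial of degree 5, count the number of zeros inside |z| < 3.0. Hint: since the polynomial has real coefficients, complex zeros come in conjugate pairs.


The zeros of p are: (-3 + 3i), (-3 - 3i), (1 + 2i), (1 - 2i), -4.
Their magnitudes are: 4.243, 4.243, 2.236, 2.236, 4.
Zeros with |z| < R = 3.0: (1 + 2i), (1 - 2i).
Count = 2.
By the argument principle, (1/2πi) ∮_{|z|=R} p'(z)/p(z) dz equals exactly this count.

Number of zeros inside |z| < 3.0: 2.


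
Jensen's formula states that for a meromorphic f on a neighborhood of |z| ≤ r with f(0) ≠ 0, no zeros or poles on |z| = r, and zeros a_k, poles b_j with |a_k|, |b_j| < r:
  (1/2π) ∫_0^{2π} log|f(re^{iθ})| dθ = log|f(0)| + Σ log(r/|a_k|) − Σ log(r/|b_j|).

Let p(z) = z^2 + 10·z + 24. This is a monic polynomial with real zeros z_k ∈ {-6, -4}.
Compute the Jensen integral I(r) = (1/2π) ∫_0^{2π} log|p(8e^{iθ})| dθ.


Zeros: -6, -4; r = 8.
Inside |z| < r: -6, -4. Outside (|z| ≥ r): ∅.
p(0) = 24, so log|p(0)| = log(24) = 3.1781.
Apply Jensen: I(r) = log|p(0)| + Σ_k log(r/|z_k|), summed over zeros inside |z| < r.
  log(r/|z_k|) for z_k = -6: log(8/6) = 0.2877
  log(r/|z_k|) for z_k = -4: log(8/4) = 0.6931
Sum over inside zeros: 0.9808.
I(r) = log|p(0)| + (inside sum) = 3.1781 + 0.9808 = 4.1589.
Closed form (all zeros inside, monic): I(r) = n·log(r) = 2·log(8) = 4.1589. ✓

I(r) ≈ 4.1589.


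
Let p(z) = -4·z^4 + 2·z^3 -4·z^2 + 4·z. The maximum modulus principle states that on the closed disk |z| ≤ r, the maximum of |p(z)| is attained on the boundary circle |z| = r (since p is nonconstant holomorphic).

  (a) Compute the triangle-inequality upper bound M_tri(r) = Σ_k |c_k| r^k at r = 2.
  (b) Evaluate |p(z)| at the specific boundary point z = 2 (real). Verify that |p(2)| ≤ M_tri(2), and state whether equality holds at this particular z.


Coefficients: c_0 = 0, c_1 = 4, c_2 = -4, c_3 = 2, c_4 = -4. Radius r = 2.
Part (a). Triangle bound: M_tri(r) = Σ_k |c_k| r^k
  = |0|·2^0 + |4|·2^1 + |-4|·2^2 + |2|·2^3 + |-4|·2^4
  = 0 + 8 + 16 + 16 + 64 = 104.
This bounds M(r) := max_{|z|=r} |p(z)| from above; equality holds iff all terms c_k z^k can be made to align in phase at a single z on |z|=r.
Part (b). At z = 2 (real, on the circle |z| = r):
  p(2) = (0)·2^0 + (4)·2^1 + (-4)·2^2 + (2)·2^3 + (-4)·2^4 = -56.
  |p(2)| = 56.
Check: |p(2)| = 56 ≤ 104 = M_tri(2). ✓ Equality does not hold at z = 2 (the coefficients have mixed signs, so the terms do not all align in phase there).

M_tri(2) = 104; |p(2)| = 56; equality at z=2: no.


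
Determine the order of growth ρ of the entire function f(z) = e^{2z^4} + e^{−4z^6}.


Each summand is entire of order 4 and 6 respectively (as in the single-exponential case). The order of a sum is at most the max of the orders, so ρ ≤ 6. For the lower bound: on |z|=r choose arg z so that -4z^6 is real positive; then |e^{-4z^6}| = e^{4r^6} while |e^{2z^4}| ≤ e^{2r^4} = o(e^{4r^6}). So |f| ≥ e^{4r^6}(1 − o(1)) and ρ ≥ 6. Hence ρ = max(4, 6) = 6.
Therefore ρ = 6.

Order ρ = 6.


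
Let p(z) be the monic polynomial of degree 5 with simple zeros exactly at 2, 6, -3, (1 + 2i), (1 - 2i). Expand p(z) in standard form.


The polynomial is p(z) = ∏_{α ∈ S} (z − α), where S = {2, 6, -3, (1 + 2i), (1 - 2i)}.
Expanding the product yields: p(z) = z^5 -7·z^4 + 3·z^3 + 35·z^2 -132·z + 180.
Note conjugate pairs combine to real quadratics: (z − (1+2i))(z − (1−2i)) = z² − 2z + 5.
The resulting polynomial has degree 5 and real coefficients as required.

p(z) = z^5 -7·z^4 + 3·z^3 + 35·z^2 -132·z + 180.


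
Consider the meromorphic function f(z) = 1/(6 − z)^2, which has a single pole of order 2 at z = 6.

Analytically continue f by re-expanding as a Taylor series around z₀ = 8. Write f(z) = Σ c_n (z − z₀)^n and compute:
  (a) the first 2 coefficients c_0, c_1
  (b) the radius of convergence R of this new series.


Let w = z − z₀, so z = z₀ + w.
Then 6 − z = 6 − (z₀ + w) = (6 − z₀) − w = -2 − w.
f(z) = 1/(-2 − w)^2 = (1/(-2)^2) · (1 − w/(-2))^{−2}.
By the binomial series (1−u)^{−2} = Σ_{n≥0} C(n+1, 1) u^n for |u|<1, with u = w/(-2):
  c_n = C(n+1, 1) / (-2)^(n+2).
  c_0 = 1/(-2)^2 = 1/4.
  c_1 = 2/(-2)^3 = -1/4.
The series is valid for |w/d| < 1, i.e. |z − z₀| < |d|.
Radius of convergence: R = |6 − z₀| = |-2| = 2 (distance from z₀ to the singularity z = 6).

c_0 = 1/4, c_1 = -1/4; R = 2.


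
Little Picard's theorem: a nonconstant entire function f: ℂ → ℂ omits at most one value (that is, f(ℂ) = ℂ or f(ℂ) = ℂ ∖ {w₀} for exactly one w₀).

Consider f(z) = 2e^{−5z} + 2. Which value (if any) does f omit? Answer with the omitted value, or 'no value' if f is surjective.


Little Picard bounds the complement of f(ℂ) to at most one point.
e^{−5z} is never zero on ℂ, so 2·e^{−5z} takes every value in ℂ ∖ {0}. Adding 2 shifts the range to ℂ ∖ {2}. Thus f omits exactly the value 2.

Omitted value: 2.


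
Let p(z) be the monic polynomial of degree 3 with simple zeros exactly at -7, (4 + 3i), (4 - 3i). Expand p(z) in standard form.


The polynomial is p(z) = ∏_{α ∈ S} (z − α), where S = {-7, (4 + 3i), (4 - 3i)}.
Expanding the product yields: p(z) = z^3 -z^2 -31·z + 175.
Note conjugate pairs combine to real quadratics: (z − (4+3i))(z − (4−3i)) = z² − 8z + 25.
The resulting polynomial has degree 3 and real coefficients as required.

p(z) = z^3 -z^2 -31·z + 175.


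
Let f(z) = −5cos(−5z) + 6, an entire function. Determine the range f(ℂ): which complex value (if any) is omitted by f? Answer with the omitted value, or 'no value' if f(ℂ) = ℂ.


Little Picard bounds the complement of f(ℂ) to at most one point.
cos is entire and surjective onto ℂ: for every w ∈ ℂ, cos(ζ) = w has a solution ζ ∈ ℂ (e.g., via the complex inverse arccos). With ζ = −5z this gives z = ζ/(-5). Then -5·cos(−5z) takes every value in -5·ℂ = ℂ, and adding 6 is a bijection of ℂ. So f is surjective and omits no value. (Note: only on the real line is cos bounded by [−1, 1].)

Omitted value: no value.


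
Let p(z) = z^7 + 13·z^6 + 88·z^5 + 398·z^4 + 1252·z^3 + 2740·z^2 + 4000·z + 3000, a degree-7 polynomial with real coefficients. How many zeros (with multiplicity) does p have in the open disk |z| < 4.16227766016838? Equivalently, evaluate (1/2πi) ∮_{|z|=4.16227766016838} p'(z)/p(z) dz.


The zeros of p are: (-1 + 3i), (-1 - 3i), (-3 + 1i), (-3 - 1i), (-1 + 3i), (-1 - 3i), -3.
Their magnitudes are: 3.162, 3.162, 3.162, 3.162, 3.162, 3.162, 3.
Zeros with |z| < R = 4.16227766016838: (-1 + 3i), (-1 - 3i), (-3 + 1i), (-3 - 1i), (-1 + 3i), (-1 - 3i), -3.
Count = 7.
By the argument principle, (1/2πi) ∮_{|z|=R} p'(z)/p(z) dz equals exactly this count.

Number of zeros inside |z| < 4.16227766016838: 7.


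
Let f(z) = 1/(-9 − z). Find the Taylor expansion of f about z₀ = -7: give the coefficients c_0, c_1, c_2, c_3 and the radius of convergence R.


Let w = z − z₀, so z = z₀ + w.
Then -9 − z = -9 − (z₀ + w) = (-9 − z₀) − w = -2 − w.
f(z) = 1/(-2 − w) = (1/(-2)) · 1/(1 − w/(-2)) = Σ_{n≥0} w^n / (-2)^(n+1).
So c_n = 1/(-2)^(n+1):
  c_0 = 1/(-2)^1 = -1/2.
  c_1 = 1/(-2)^2 = 1/4.
  c_2 = 1/(-2)^3 = -1/8.
  c_3 = 1/(-2)^4 = 1/16.
The series is valid for |w/d| < 1, i.e. |z − z₀| < |d|.
Radius of convergence: R = |-9 − z₀| = |-2| = 2 (distance from z₀ to the singularity z = -9).

c_0 = -1/2, c_1 = 1/4, c_2 = -1/8, c_3 = 1/16; R = 2.


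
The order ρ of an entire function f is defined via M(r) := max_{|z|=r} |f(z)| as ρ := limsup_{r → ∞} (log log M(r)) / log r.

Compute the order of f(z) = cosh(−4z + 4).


cosh(w) is a linear combination of e^{iw} and e^{−iw} (or e^w, e^{−w} in the hyperbolic case), so |cosh(w)| ≤ e^{|w|}. With w = −4z + 4, |w| ≤ 4|z| + 4 = 4r + 4 on |z| = r, giving M(r) ≤ e^{4r + 4}, so ρ ≤ 1. On a suitable ray (z = it for sin/cos; z = t for sinh/cosh, t real → ∞), |cosh(−4z + 4)| grows like e^{4|t|}/2, so ρ ≥ 1. Hence ρ = 1.
Therefore ρ = 1.

Order ρ = 1.


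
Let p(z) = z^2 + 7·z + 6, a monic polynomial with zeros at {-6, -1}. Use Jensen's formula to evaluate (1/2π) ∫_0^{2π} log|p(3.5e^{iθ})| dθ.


Zeros: -6, -1; r = 3.5.
Inside |z| < r: -1. Outside (|z| ≥ r): -6.
p(0) = 6, so log|p(0)| = log(6) = 1.7918.
Apply Jensen: I(r) = log|p(0)| + Σ_k log(r/|z_k|), summed over zeros inside |z| < r.
  log(r/|z_k|) for z_k = -1: log(3.5/1) = 1.2528
  Outside zeros (-6) contribute nothing to the Jensen sum.
Sum over inside zeros: 1.2528.
I(r) = log|p(0)| + (inside sum) = 1.7918 + 1.2528 = 3.0445.
Note: since some zeros are outside |z| ≤ r, the simplified n·log(r) form does NOT apply — only the inside zeros contribute.

I(r) ≈ 3.0445.


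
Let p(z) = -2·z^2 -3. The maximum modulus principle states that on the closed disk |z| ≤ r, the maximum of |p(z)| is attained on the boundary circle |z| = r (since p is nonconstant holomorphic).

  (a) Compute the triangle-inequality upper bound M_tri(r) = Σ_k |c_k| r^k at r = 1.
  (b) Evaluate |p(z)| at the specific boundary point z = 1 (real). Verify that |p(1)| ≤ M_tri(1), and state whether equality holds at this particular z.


Coefficients: c_0 = -3, c_1 = 0, c_2 = -2. Radius r = 1.
Part (a). Triangle bound: M_tri(r) = Σ_k |c_k| r^k
  = |-3|·1^0 + |0|·1^1 + |-2|·1^2
  = 3 + 0 + 2 = 5.
This bounds M(r) := max_{|z|=r} |p(z)| from above; equality holds iff all terms c_k z^k can be made to align in phase at a single z on |z|=r.
Part (b). At z = 1 (real, on the circle |z| = r):
  p(1) = (-3)·1^0 + (0)·1^1 + (-2)·1^2 = -5.
  |p(1)| = 5.
Since all nonzero coefficients share the same sign, |p(1)| = 5 = M_tri(1); the triangle bound is attained at z = 1, so in fact M(r) = 5.

M_tri(1) = 5; |p(1)| = 5; equality at z=1: yes.


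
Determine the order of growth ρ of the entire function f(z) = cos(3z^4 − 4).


Write cos(w) = (e^{iw} ± e^{−iw})/(2 or 2i), so |cos(w)| ≤ e^{|w|}. With w = 3z^4 − 4, |w| ≤ 3r^4 + 4 on |z|=r, giving M(r) ≤ e^{3r^4 + 4} and ρ ≤ 4. For the lower bound, choose z on |z|=r with 3z^4 purely imaginary of modulus 3r^4; then |cos(3z^4 − 4)| grows like e^{3r^4}/2, so ρ ≥ 4. Hence ρ = 4.
Therefore ρ = 4.

Order ρ = 4.


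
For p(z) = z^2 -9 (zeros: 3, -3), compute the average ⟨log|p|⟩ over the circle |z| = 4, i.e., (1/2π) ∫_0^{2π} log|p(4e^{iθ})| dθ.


Zeros: -3, 3; r = 4.
Inside |z| < r: -3, 3. Outside (|z| ≥ r): ∅.
p(0) = -9, so log|p(0)| = log(9) = 2.1972.
Apply Jensen: I(r) = log|p(0)| + Σ_k log(r/|z_k|), summed over zeros inside |z| < r.
  log(r/|z_k|) for z_k = 3: log(4/3) = 0.2877
  log(r/|z_k|) for z_k = -3: log(4/3) = 0.2877
Sum over inside zeros: 0.5754.
I(r) = log|p(0)| + (inside sum) = 2.1972 + 0.5754 = 2.7726.
Closed form (all zeros inside, monic): I(r) = n·log(r) = 2·log(4) = 2.7726. ✓

I(r) ≈ 2.7726.


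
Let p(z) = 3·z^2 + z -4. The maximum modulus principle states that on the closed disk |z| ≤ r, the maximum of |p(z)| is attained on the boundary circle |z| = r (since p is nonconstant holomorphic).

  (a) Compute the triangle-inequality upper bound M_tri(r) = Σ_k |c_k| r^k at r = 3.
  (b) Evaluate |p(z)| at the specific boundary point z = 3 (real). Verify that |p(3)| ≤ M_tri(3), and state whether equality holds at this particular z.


Coefficients: c_0 = -4, c_1 = 1, c_2 = 3. Radius r = 3.
Part (a). Triangle bound: M_tri(r) = Σ_k |c_k| r^k
  = |-4|·3^0 + |1|·3^1 + |3|·3^2
  = 4 + 3 + 27 = 34.
This bounds M(r) := max_{|z|=r} |p(z)| from above; equality holds iff all terms c_k z^k can be made to align in phase at a single z on |z|=r.
Part (b). At z = 3 (real, on the circle |z| = r):
  p(3) = (-4)·3^0 + (1)·3^1 + (3)·3^2 = 26.
  |p(3)| = 26.
Check: |p(3)| = 26 ≤ 34 = M_tri(3). ✓ Equality does not hold at z = 3 (the coefficients have mixed signs, so the terms do not all align in phase there).

M_tri(3) = 34; |p(3)| = 26; equality at z=3: no.


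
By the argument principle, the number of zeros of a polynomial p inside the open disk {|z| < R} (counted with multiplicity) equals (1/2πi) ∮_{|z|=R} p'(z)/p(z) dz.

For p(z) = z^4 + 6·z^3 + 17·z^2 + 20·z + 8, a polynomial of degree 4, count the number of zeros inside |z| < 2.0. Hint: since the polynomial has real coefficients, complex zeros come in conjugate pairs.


The zeros of p are: (-2 + 2i), (-2 - 2i), -1, -1.
Their magnitudes are: 2.828, 2.828, 1, 1.
Zeros with |z| < R = 2.0: -1, -1.
Count = 2.
By the argument principle, (1/2πi) ∮_{|z|=R} p'(z)/p(z) dz equals exactly this count.

Number of zeros inside |z| < 2.0: 2.


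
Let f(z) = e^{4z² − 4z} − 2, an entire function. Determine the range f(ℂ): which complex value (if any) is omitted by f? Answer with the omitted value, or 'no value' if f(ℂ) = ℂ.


Little Picard bounds the complement of f(ℂ) to at most one point.
The exponent g(z) = 4z² − 4z is a nonconstant polynomial, hence surjective onto ℂ. So e^{g(z)} takes every value in {e^w : w ∈ ℂ} = ℂ ∖ {0}. Adding -2 shifts the range to ℂ ∖ {-2}. f omits exactly -2.

Omitted value: -2.


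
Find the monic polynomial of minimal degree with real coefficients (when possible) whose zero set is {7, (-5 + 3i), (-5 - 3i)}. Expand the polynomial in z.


The polynomial is p(z) = ∏_{α ∈ S} (z − α), where S = {7, (-5 + 3i), (-5 - 3i)}.
Expanding the product yields: p(z) = z^3 + 3·z^2 -36·z -238.
Note conjugate pairs combine to real quadratics: (z − (-5+3i))(z − (-5−3i)) = z² + 10z + 34.
The resulting polynomial has degree 3 and real coefficients as required.

p(z) = z^3 + 3·z^2 -36·z -238.


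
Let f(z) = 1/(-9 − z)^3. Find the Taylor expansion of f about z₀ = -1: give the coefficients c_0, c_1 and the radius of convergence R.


Let w = z − z₀, so z = z₀ + w.
Then -9 − z = -9 − (z₀ + w) = (-9 − z₀) − w = -8 − w.
f(z) = 1/(-8 − w)^3 = (1/(-8)^3) · (1 − w/(-8))^{−3}.
By the binomial series (1−u)^{−3} = Σ_{n≥0} C(n+2, 2) u^n for |u|<1, with u = w/(-8):
  c_n = C(n+2, 2) / (-8)^(n+3).
  c_0 = 1/(-8)^3 = -1/512.
  c_1 = 3/(-8)^4 = 3/4096.
The series is valid for |w/d| < 1, i.e. |z − z₀| < |d|.
Radius of convergence: R = |-9 − z₀| = |-8| = 8 (distance from z₀ to the singularity z = -9).

c_0 = -1/512, c_1 = 3/4096; R = 8.
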